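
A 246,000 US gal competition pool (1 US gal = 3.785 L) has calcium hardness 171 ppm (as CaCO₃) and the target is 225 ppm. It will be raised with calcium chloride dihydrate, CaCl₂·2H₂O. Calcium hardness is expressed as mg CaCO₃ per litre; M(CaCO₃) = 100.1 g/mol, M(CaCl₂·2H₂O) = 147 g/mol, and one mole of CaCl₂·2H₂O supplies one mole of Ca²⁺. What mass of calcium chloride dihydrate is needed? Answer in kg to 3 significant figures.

73.8 kg

Volume: 246,000 US gal × 3.785 L/gal = 931,110 L.
Hardness to add: (225 − 171) = 54 mg/L as CaCO₃ × 931,110 L = 50,280 g as CaCO₃.
Moles of Ca²⁺ (1 mol Ca²⁺ ≡ 1 mol CaCO₃): 50,280 / 100.1 g/mol = 502.3 mol.
Mass of CaCl₂·2H₂O: 502.3 × 147 = 73,840 g.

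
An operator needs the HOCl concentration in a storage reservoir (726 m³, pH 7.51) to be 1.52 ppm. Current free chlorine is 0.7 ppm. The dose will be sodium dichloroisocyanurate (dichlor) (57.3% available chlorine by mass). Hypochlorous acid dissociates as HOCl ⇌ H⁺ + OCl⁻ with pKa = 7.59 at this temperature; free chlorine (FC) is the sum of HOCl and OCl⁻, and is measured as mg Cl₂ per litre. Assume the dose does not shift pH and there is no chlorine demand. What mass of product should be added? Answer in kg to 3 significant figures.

2.64 kg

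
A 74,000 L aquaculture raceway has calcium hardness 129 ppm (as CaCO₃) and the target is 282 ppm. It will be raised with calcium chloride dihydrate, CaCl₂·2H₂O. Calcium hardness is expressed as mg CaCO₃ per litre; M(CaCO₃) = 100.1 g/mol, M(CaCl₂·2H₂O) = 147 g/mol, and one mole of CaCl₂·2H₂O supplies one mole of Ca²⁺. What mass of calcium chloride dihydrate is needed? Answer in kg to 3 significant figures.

Hardness to add: (282 − 129) = 153 mg/L as CaCO₃ × 74,000 L = 11,320 g as CaCO₃.
Moles of Ca²⁺ (1 mol Ca²⁺ ≡ 1 mol CaCO₃): 11,320 / 100.1 g/mol = 113.1 mol.
Mass of CaCl₂·2H₂O: 113.1 × 147 = 16,630 g.

16.6 kg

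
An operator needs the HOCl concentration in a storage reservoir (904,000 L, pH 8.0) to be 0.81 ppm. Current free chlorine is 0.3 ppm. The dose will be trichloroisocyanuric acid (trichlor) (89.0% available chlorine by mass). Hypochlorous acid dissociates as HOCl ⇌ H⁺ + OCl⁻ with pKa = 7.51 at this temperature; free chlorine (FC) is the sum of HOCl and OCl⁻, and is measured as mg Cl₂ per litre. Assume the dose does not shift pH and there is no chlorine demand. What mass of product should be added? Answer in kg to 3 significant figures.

[OCl⁻]/[HOCl] = 10^(pH − pKa) = 10^(8.0 − 7.51) = 3.09; fraction as HOCl = 1/(1 + 3.09) = 0.2445.
Free chlorine required for 0.81 ppm HOCl: 0.81 / 0.2445 = 3.313 ppm.
FC to add: 3.313 − 0.3 = 3.013 mg/L as Cl₂.
Cl₂ equivalent: 3.013 mg/L × 904,000 L = 2724 g.
Product at 89.0% available Cl: 2724 / 0.89 = 3061 g.

3.06 kg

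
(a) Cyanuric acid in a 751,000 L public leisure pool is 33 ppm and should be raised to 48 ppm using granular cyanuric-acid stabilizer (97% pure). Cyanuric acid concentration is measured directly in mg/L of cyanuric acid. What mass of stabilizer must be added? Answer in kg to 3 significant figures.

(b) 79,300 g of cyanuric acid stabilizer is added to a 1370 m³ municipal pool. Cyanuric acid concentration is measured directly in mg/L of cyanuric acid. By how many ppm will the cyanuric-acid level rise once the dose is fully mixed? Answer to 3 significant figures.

(a) 11.6 kg; (b) 57.9 ppm

(a) CYA to add: (48 − 33) = 15 mg/L × 751,000 L = 11,260 g cyanuric acid.
(a) At 97% purity: 11,260 / 0.97 = 11,610 g product.

(b) Volume: 1370 m³ = 1,370,000 L.
(b) Rise: 79,300 g / 1,370,000 L × 1000 = 57.88 mg/L.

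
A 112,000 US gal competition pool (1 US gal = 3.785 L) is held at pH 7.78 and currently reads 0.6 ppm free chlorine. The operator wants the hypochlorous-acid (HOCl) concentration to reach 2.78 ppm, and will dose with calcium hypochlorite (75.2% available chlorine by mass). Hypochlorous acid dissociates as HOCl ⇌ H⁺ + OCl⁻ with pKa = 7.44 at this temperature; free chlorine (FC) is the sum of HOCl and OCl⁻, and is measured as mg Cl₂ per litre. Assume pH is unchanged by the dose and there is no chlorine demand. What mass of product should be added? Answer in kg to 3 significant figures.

4.66 kg

Volume: 112,000 US gal × 3.785 L/gal = 423,920 L.
[OCl⁻]/[HOCl] = 10^(pH − pKa) = 10^(7.78 − 7.44) = 2.188; fraction as HOCl = 1/(1 + 2.188) = 0.3137.
Free chlorine required for 2.78 ppm HOCl: 2.78 / 0.3137 = 8.862 ppm.
FC to add: 8.862 − 0.6 = 8.262 mg/L as Cl₂.
Cl₂ equivalent: 8.262 mg/L × 423,920 L = 3502 g.
Product at 75.2% available Cl: 3502 / 0.752 = 4657 g.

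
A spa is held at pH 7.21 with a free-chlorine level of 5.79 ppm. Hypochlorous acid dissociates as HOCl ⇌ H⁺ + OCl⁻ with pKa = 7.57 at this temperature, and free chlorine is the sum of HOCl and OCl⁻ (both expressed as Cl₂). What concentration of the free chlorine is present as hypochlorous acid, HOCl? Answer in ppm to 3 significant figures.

4.03 ppm

[OCl⁻]/[HOCl] = 10^(pH − pKa) = 10^(7.21 − 7.57) = 10^-0.36 = 0.4365.
Fraction as HOCl = 1 / (1 + 0.4365) = 0.6961.
HOCl = 0.6961 × 5.79 ppm = 4.031 ppm.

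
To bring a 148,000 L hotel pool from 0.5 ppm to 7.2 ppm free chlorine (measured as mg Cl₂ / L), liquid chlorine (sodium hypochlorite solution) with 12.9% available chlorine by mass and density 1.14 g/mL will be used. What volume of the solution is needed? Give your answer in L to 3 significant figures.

Chlorine deficit: 7.2 − 0.5 = 6.7 ppm = 6.7 mg/L as Cl₂.
Cl₂ equivalent needed: 6.7 mg/L × 148,000 L = 991,600 mg = 991.6 g.
Product at 12.9% available chlorine: 991.6 / 0.129 = 7687 g.
Volume at density 1.14 g/mL: 7687 g ÷ 1.14 g/mL = 6743 mL.

6.74 L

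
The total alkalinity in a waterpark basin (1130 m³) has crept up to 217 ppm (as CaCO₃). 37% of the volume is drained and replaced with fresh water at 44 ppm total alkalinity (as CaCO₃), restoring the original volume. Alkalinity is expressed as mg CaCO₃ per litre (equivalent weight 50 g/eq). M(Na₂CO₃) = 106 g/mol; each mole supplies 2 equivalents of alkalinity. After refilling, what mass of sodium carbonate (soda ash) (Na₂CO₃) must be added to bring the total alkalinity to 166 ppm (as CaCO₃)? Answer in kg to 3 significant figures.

15.6 kg

Volume: 1130 m³ = 1,130,000 L.
After draining 37% and refilling: 217 × 0.63 + 44 × 0.37 = 152.99 ppm.
Deficit to target: 166 − 152.99 = 13.01 mg/L.
As CaCO₃: 13.01 mg/L × 1,130,000 L = 14,700 g; ÷ 50 g/eq ÷ 2 = 147 mol Na₂CO₃.
Mass: 147 × 106 = 15,580 g.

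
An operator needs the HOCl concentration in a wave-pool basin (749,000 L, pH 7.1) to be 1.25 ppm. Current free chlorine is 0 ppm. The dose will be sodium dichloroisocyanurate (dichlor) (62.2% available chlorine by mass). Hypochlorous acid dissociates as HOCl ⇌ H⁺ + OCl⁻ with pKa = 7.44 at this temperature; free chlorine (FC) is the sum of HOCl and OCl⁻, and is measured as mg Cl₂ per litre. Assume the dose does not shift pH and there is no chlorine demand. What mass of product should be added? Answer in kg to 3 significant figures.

2.19 kg

[OCl⁻]/[HOCl] = 10^(pH − pKa) = 10^(7.1 − 7.44) = 0.4571; fraction as HOCl = 1/(1 + 0.4571) = 0.6863.
Free chlorine required for 1.25 ppm HOCl: 1.25 / 0.6863 = 1.821 ppm.
FC to add: 1.821 − 0 = 1.821 mg/L as Cl₂.
Cl₂ equivalent: 1.821 mg/L × 749,000 L = 1364 g.
Product at 62.2% available Cl: 1364 / 0.622 = 2193 g.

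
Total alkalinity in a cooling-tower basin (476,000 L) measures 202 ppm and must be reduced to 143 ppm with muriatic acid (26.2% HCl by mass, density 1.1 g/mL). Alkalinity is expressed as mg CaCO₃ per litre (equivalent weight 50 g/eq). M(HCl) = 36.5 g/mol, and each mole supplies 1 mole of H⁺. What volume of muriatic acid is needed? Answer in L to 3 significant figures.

Alkalinity to neutralize: (202 − 143) = 59 mg/L as CaCO₃ × 476,000 L = 28,080 g as CaCO₃.
Equivalents of H⁺ required: 28,080 ÷ 50 g/eq = 561.7 eq = 561.7 mol HCl.
Mass of HCl: 561.7 × 36.5 = 20,500 g.
Mass of 26.2% solution: 20,500 / 0.262 = 78,250 g.
Volume: 78,250 g ÷ 1.1 g/mL = 71,140 mL.

71.1 L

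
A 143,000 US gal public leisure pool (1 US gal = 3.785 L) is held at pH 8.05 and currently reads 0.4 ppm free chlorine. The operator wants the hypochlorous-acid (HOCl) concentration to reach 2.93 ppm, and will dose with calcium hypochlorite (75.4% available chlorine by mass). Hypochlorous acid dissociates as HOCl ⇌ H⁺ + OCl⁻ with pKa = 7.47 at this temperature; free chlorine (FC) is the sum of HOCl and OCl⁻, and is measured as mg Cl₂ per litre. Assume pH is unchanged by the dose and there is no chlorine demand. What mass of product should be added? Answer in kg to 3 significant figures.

9.81 kg

Volume: 143,000 US gal × 3.785 L/gal = 541,255 L.
[OCl⁻]/[HOCl] = 10^(pH − pKa) = 10^(8.05 − 7.47) = 3.802; fraction as HOCl = 1/(1 + 3.802) = 0.2083.
Free chlorine required for 2.93 ppm HOCl: 2.93 / 0.2083 = 14.07 ppm.
FC to add: 14.07 − 0.4 = 13.67 mg/L as Cl₂.
Cl₂ equivalent: 13.67 mg/L × 541,255 L = 7399 g.
Product at 75.4% available Cl: 7399 / 0.754 = 9813 g.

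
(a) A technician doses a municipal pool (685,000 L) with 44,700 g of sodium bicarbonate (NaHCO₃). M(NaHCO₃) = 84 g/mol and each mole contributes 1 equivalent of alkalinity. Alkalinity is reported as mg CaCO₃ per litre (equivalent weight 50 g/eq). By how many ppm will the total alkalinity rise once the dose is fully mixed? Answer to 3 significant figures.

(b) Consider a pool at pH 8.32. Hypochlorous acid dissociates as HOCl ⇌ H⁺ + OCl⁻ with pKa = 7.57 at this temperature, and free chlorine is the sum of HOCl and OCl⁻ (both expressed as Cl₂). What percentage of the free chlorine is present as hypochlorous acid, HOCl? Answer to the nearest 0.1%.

(a) 38.8 ppm; (b) 15.1%

(a) Moles of NaHCO₃: 44,700 g ÷ 84 g/mol = 532.1 mol → 532.1 eq of alkalinity.
(a) As CaCO₃: 532.1 eq × 50 g/eq = 26,610 g.
(a) Rise: 26,610 g / 685,000 L × 1000 = 38.84 mg/L.

(b) [OCl⁻]/[HOCl] = 10^(pH − pKa) = 10^(8.32 − 7.57) = 10^0.75 = 5.623.
(b) Fraction as HOCl = 1 / (1 + 5.623) = 0.151.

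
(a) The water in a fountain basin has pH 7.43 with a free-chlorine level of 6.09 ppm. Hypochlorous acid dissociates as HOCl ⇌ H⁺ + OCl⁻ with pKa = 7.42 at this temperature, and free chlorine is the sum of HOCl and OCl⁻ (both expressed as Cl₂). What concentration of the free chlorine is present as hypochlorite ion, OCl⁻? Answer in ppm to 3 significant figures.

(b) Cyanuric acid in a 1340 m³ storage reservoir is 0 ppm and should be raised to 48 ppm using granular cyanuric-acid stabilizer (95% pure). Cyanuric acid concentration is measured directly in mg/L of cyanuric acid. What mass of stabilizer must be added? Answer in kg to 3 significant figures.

(a) 3.08 ppm; (b) 67.7 kg

(a) [OCl⁻]/[HOCl] = 10^(pH − pKa) = 10^(7.43 − 7.42) = 10^0.01 = 1.023.
(a) Fraction as HOCl = 1 / (1 + 1.023) = 0.4942.
(a) OCl⁻ = (1 − 0.4942) × 6.09 ppm = 3.08 ppm.

(b) Volume: 1340 m³ = 1,340,000 L.
(b) CYA to add: (48 − 0) = 48 mg/L × 1,340,000 L = 64,320 g cyanuric acid.
(b) At 95% purity: 64,320 / 0.95 = 67,710 g product.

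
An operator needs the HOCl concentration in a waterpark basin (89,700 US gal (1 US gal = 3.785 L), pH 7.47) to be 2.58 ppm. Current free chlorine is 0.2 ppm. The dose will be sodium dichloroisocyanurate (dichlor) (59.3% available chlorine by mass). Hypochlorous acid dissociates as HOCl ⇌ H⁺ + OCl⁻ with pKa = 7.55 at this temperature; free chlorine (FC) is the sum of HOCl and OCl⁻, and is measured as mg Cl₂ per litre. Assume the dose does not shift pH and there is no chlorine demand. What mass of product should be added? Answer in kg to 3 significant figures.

Volume: 89,700 US gal × 3.785 L/gal = 339,514 L.
[OCl⁻]/[HOCl] = 10^(pH − pKa) = 10^(7.47 − 7.55) = 0.8318; fraction as HOCl = 1/(1 + 0.8318) = 0.5459.
Free chlorine required for 2.58 ppm HOCl: 2.58 / 0.5459 = 4.726 ppm.
FC to add: 4.726 − 0.2 = 4.526 mg/L as Cl₂.
Cl₂ equivalent: 4.526 mg/L × 339,514 L = 1537 g.
Product at 59.3% available Cl: 1537 / 0.593 = 2591 g.

2.59 kg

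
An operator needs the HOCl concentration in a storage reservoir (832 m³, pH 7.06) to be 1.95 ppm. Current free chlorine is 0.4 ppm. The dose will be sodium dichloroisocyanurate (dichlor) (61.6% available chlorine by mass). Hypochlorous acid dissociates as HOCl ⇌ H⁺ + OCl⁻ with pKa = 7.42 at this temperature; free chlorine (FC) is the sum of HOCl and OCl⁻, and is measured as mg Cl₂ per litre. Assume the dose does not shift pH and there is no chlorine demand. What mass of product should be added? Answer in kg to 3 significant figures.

Volume: 832 m³ = 832,000 L.
[OCl⁻]/[HOCl] = 10^(pH − pKa) = 10^(7.06 − 7.42) = 0.4365; fraction as HOCl = 1/(1 + 0.4365) = 0.6961.
Free chlorine required for 1.95 ppm HOCl: 1.95 / 0.6961 = 2.801 ppm.
FC to add: 2.801 − 0.4 = 2.401 mg/L as Cl₂.
Cl₂ equivalent: 2.401 mg/L × 832,000 L = 1998 g.
Product at 61.6% available Cl: 1998 / 0.616 = 3243 g.

3.24 kg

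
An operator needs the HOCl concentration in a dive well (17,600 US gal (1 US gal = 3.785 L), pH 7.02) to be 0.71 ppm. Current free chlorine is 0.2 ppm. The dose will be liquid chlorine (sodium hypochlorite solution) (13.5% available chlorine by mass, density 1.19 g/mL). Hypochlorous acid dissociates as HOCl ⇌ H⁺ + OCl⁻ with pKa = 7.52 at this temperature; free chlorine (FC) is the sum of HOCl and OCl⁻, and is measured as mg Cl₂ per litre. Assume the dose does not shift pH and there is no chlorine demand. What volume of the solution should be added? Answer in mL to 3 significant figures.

305 mL

Volume: 17,600 US gal × 3.785 L/gal = 66,616 L.
[OCl⁻]/[HOCl] = 10^(pH − pKa) = 10^(7.02 − 7.52) = 0.3162; fraction as HOCl = 1/(1 + 0.3162) = 0.7597.
Free chlorine required for 0.71 ppm HOCl: 0.71 / 0.7597 = 0.9345 ppm.
FC to add: 0.9345 − 0.2 = 0.7345 mg/L as Cl₂.
Cl₂ equivalent: 0.7345 mg/L × 66,616 L = 48.93 g.
Product at 13.5% available Cl: 48.93 / 0.135 = 362.5 g.
Volume: 362.5 g ÷ 1.19 g/mL = 304.6 mL.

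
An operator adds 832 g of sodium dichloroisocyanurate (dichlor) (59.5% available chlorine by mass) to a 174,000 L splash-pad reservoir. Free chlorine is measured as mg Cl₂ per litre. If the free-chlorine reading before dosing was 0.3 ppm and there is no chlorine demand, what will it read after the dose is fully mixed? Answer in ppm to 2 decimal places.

Available chlorine delivered: 832 g × 0.595 = 495 g as Cl₂.
Concentration rise: 495 g / 174,000 L = 2.845 mg/L = 2.85 ppm.
Final FC: 0.3 + 2.85 = 3.15 ppm.

3.15 ppm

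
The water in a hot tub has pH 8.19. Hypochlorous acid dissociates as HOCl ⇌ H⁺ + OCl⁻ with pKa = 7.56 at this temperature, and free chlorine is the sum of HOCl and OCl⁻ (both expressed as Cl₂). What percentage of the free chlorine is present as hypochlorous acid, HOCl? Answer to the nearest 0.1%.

[OCl⁻]/[HOCl] = 10^(pH − pKa) = 10^(8.19 − 7.56) = 10^0.63 = 4.266.
Fraction as HOCl = 1 / (1 + 4.266) = 0.1899.

19.0%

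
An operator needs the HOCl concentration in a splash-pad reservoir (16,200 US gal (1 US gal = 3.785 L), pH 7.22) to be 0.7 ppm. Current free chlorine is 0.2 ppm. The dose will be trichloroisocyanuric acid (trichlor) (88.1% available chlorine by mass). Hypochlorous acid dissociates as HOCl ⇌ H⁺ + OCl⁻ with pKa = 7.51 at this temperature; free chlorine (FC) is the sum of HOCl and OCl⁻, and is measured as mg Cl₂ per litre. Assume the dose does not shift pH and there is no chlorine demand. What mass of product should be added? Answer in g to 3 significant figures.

Volume: 16,200 US gal × 3.785 L/gal = 61,317 L.
[OCl⁻]/[HOCl] = 10^(pH − pKa) = 10^(7.22 − 7.51) = 0.5129; fraction as HOCl = 1/(1 + 0.5129) = 0.661.
Free chlorine required for 0.7 ppm HOCl: 0.7 / 0.661 = 1.059 ppm.
FC to add: 1.059 − 0.2 = 0.859 mg/L as Cl₂.
Cl₂ equivalent: 0.859 mg/L × 61,317 L = 52.67 g.
Product at 88.1% available Cl: 52.67 / 0.881 = 59.79 g.

59.8 g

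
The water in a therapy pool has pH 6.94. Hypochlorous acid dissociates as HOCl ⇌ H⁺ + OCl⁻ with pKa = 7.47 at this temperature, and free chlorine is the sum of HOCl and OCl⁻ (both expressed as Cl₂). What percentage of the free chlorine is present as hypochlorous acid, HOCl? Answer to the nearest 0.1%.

77.2%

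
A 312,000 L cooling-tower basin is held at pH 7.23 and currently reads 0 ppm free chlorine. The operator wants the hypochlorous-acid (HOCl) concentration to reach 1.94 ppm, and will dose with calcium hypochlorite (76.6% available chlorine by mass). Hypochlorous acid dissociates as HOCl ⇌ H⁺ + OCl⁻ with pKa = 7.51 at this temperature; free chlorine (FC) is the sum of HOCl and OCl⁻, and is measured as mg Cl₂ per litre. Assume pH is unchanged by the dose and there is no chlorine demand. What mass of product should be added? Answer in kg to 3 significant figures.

[OCl⁻]/[HOCl] = 10^(pH − pKa) = 10^(7.23 − 7.51) = 0.5248; fraction as HOCl = 1/(1 + 0.5248) = 0.6558.
Free chlorine required for 1.94 ppm HOCl: 1.94 / 0.6558 = 2.958 ppm.
FC to add: 2.958 − 0 = 2.958 mg/L as Cl₂.
Cl₂ equivalent: 2.958 mg/L × 312,000 L = 922.9 g.
Product at 76.6% available Cl: 922.9 / 0.766 = 1205 g.

1.20 kg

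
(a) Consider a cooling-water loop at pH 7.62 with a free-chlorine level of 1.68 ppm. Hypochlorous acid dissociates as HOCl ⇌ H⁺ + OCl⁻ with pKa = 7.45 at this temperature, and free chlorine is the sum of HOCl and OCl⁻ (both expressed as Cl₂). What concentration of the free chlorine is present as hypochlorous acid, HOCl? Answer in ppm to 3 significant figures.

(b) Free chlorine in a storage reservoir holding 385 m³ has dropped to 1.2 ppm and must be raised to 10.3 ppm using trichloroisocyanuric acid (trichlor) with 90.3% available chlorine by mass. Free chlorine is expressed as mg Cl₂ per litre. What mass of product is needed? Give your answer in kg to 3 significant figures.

(a) [OCl⁻]/[HOCl] = 10^(pH − pKa) = 10^(7.62 − 7.45) = 10^0.17 = 1.479.
(a) Fraction as HOCl = 1 / (1 + 1.479) = 0.4034.
(a) HOCl = 0.4034 × 1.68 ppm = 0.6777 ppm.

(b) Volume: 385 m³ = 385,000 L.
(b) Chlorine deficit: 10.3 − 1.2 = 9.1 ppm = 9.1 mg/L as Cl₂.
(b) Cl₂ equivalent needed: 9.1 mg/L × 385,000 L = 3,504,000 mg = 3504 g.
(b) Product at 90.3% available chlorine: 3504 / 0.903 = 3880 g.

(a) 0.678 ppm; (b) 3.88 kg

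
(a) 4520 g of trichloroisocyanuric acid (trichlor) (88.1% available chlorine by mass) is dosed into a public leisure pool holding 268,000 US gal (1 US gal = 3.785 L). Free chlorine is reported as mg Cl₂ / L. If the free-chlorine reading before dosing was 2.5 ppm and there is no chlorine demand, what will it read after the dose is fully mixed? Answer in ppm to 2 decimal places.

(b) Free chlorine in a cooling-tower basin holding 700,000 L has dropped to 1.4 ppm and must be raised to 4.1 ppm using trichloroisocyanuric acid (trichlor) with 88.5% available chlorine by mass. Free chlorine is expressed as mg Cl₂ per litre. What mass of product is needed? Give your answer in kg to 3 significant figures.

(a) Volume: 268,000 US gal × 3.785 L/gal = 1,014,380 L.
(a) Available chlorine delivered: 4520 g × 0.881 = 3982 g as Cl₂.
(a) Concentration rise: 3982 g / 1,014,380 L = 3.926 mg/L = 3.93 ppm.
(a) Final FC: 2.5 + 3.93 = 6.43 ppm.

(b) Chlorine deficit: 4.1 − 1.4 = 2.7 ppm = 2.7 mg/L as Cl₂.
(b) Cl₂ equivalent needed: 2.7 mg/L × 700,000 L = 1,890,000 mg = 1890 g.
(b) Product at 88.5% available chlorine: 1890 / 0.885 = 2136 g.

(a) 6.43 ppm; (b) 2.14 kg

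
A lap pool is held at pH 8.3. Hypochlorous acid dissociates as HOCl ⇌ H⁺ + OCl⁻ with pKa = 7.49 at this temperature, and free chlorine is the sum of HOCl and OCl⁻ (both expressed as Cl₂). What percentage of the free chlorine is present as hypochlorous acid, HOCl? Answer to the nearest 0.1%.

13.4%

[OCl⁻]/[HOCl] = 10^(pH − pKa) = 10^(8.3 − 7.49) = 10^0.81 = 6.457.
Fraction as HOCl = 1 / (1 + 6.457) = 0.1341.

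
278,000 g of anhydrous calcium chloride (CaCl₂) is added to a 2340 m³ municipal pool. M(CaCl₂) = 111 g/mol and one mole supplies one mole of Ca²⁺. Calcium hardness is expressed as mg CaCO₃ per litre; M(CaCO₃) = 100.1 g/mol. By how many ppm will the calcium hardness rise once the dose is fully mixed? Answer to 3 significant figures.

107 ppm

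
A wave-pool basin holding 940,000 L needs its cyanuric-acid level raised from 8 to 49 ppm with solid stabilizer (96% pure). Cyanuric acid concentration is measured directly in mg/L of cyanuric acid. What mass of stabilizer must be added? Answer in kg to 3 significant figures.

40.1 kg

CYA to add: (49 − 8) = 41 mg/L × 940,000 L = 38,540 g cyanuric acid.
At 96% purity: 38,540 / 0.96 = 40,150 g product.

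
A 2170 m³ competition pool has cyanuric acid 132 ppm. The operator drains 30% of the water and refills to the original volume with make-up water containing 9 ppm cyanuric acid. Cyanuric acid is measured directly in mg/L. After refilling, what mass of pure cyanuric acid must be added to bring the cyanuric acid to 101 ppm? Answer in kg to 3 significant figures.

Volume: 2170 m³ = 2,170,000 L.
After draining 30% and refilling: 132 × 0.70 + 9 × 0.30 = 95.1 ppm.
Deficit to target: 101 − 95.1 = 5.9 mg/L.
Mass: 5.9 mg/L × 2,170,000 L = 12,800 g cyanuric acid.

12.8 kg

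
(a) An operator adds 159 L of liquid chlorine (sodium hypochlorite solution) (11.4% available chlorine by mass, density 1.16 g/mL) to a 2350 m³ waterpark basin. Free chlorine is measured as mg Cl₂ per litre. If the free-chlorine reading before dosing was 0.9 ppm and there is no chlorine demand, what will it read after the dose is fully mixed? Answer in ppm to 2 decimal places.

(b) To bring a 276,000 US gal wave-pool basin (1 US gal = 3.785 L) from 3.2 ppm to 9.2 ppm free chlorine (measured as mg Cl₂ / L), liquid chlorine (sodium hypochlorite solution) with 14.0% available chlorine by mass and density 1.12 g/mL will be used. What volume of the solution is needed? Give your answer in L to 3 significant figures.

(a) 9.85 ppm; (b) 40.0 L

(a) Volume: 2350 m³ = 2,350,000 L.
(a) Mass of solution: 159 L × 1000 mL/L × 1.16 g/mL = 184,400 g.
(a) Available chlorine delivered: 184,400 g × 0.114 = 21,030 g as Cl₂.
(a) Concentration rise: 21,030 g / 2,350,000 L = 8.947 mg/L = 8.95 ppm.
(a) Final FC: 0.9 + 8.95 = 9.85 ppm.

(b) Volume: 276,000 US gal × 3.785 L/gal = 1,044,660 L.
(b) Chlorine deficit: 9.2 − 3.2 = 6 ppm = 6 mg/L as Cl₂.
(b) Cl₂ equivalent needed: 6 mg/L × 1,044,660 L = 6,268,000 mg = 6268 g.
(b) Product at 14.0% available chlorine: 6268 / 0.14 = 44,770 g.
(b) Volume at density 1.12 g/mL: 44,770 g ÷ 1.12 g/mL = 39,970 mL.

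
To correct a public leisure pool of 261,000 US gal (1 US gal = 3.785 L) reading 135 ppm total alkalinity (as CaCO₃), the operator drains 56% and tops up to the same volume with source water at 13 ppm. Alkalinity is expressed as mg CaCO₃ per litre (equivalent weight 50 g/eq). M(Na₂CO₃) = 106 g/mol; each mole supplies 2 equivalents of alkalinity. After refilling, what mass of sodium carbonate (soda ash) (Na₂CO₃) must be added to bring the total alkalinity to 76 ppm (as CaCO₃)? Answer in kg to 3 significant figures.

Volume: 261,000 US gal × 3.785 L/gal = 987,885 L.
After draining 56% and refilling: 135 × 0.44 + 13 × 0.56 = 66.68 ppm.
Deficit to target: 76 − 66.68 = 9.32 mg/L.
As CaCO₃: 9.32 mg/L × 987,885 L = 9207 g; ÷ 50 g/eq ÷ 2 = 92.07 mol Na₂CO₃.
Mass: 92.07 × 106 = 9760 g.

9.76 kg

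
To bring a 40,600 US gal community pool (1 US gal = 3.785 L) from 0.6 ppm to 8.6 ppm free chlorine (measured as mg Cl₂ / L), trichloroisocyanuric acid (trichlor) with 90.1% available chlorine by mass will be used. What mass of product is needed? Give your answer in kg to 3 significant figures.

Volume: 40,600 US gal × 3.785 L/gal = 153,671 L.
Chlorine deficit: 8.6 − 0.6 = 8 ppm = 8 mg/L as Cl₂.
Cl₂ equivalent needed: 8 mg/L × 153,671 L = 1,229,000 mg = 1229 g.
Product at 90.1% available chlorine: 1229 / 0.901 = 1364 g.

1.36 kg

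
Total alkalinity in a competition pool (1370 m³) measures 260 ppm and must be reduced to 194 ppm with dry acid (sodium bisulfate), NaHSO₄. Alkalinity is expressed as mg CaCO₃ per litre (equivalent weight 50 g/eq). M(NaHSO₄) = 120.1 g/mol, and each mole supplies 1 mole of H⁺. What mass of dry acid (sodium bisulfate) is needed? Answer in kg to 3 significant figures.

217 kg

Volume: 1370 m³ = 1,370,000 L.
Alkalinity to neutralize: (260 − 194) = 66 mg/L as CaCO₃ × 1,370,000 L = 90,420 g as CaCO₃.
Equivalents of H⁺ required: 90,420 ÷ 50 g/eq = 1808 eq = 1808 mol NaHSO₄.
Mass of NaHSO₄: 1808 × 120.1 = 217,200 g.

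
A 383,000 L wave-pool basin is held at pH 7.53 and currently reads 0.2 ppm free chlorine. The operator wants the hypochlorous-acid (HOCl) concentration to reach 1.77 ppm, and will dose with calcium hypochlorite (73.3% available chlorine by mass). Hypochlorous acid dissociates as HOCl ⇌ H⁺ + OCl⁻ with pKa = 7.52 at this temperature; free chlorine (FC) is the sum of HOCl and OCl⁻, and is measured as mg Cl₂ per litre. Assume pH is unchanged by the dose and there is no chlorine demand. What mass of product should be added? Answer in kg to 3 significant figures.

1.77 kg

[OCl⁻]/[HOCl] = 10^(pH − pKa) = 10^(7.53 − 7.52) = 1.023; fraction as HOCl = 1/(1 + 1.023) = 0.4942.
Free chlorine required for 1.77 ppm HOCl: 1.77 / 0.4942 = 3.581 ppm.
FC to add: 3.581 − 0.2 = 3.381 mg/L as Cl₂.
Cl₂ equivalent: 3.381 mg/L × 383,000 L = 1295 g.
Product at 73.3% available Cl: 1295 / 0.733 = 1767 g.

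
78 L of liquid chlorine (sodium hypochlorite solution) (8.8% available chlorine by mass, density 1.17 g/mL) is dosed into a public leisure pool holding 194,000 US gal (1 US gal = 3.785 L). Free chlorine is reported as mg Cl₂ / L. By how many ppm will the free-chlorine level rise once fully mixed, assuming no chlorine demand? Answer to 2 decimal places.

10.94 ppm

Volume: 194,000 US gal × 3.785 L/gal = 734,290 L.
Mass of solution: 78 L × 1000 mL/L × 1.17 g/mL = 91,260 g.
Available chlorine delivered: 91,260 g × 0.088 = 8031 g as Cl₂.
Concentration rise: 8031 g / 734,290 L = 10.94 mg/L = 10.94 ppm.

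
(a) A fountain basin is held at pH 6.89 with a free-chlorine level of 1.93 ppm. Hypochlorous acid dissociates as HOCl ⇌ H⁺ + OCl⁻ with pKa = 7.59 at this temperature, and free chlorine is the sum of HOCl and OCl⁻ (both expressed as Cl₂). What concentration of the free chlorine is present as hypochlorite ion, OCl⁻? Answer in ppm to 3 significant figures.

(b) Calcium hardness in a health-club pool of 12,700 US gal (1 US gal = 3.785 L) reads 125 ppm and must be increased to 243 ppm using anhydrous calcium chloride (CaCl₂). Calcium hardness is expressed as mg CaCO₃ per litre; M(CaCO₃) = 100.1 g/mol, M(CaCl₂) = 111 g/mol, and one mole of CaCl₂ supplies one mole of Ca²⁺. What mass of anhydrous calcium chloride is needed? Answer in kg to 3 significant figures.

(a) [OCl⁻]/[HOCl] = 10^(pH − pKa) = 10^(6.89 − 7.59) = 10^-0.70 = 0.1995.
(a) Fraction as HOCl = 1 / (1 + 0.1995) = 0.8337.
(a) OCl⁻ = (1 − 0.8337) × 1.93 ppm = 0.321 ppm.

(b) Volume: 12,700 US gal × 3.785 L/gal = 48,070 L.
(b) Hardness to add: (243 − 125) = 118 mg/L as CaCO₃ × 48,070 L = 5672 g as CaCO₃.
(b) Moles of Ca²⁺ (1 mol Ca²⁺ ≡ 1 mol CaCO₃): 5672 / 100.1 g/mol = 56.67 mol.
(b) Mass of CaCl₂: 56.67 × 111 = 6290 g.

(a) 0.321 ppm; (b) 6.29 kg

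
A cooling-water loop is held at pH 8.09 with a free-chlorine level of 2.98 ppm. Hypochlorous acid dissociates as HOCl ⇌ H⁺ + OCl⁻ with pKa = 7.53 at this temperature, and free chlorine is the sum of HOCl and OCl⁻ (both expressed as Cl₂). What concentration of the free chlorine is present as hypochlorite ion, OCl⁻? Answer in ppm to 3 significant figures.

2.34 ppm

[OCl⁻]/[HOCl] = 10^(pH − pKa) = 10^(8.09 − 7.53) = 10^0.56 = 3.631.
Fraction as HOCl = 1 / (1 + 3.631) = 0.2159.
OCl⁻ = (1 − 0.2159) × 2.98 ppm = 2.336 ppm.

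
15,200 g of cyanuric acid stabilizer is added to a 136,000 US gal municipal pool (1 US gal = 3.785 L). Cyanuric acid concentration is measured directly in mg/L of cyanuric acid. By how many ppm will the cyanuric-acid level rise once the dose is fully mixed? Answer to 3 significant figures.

29.5 ppm

Volume: 136,000 US gal × 3.785 L/gal = 514,760 L.
Rise: 15,200 g / 514,760 L × 1000 = 29.53 mg/L.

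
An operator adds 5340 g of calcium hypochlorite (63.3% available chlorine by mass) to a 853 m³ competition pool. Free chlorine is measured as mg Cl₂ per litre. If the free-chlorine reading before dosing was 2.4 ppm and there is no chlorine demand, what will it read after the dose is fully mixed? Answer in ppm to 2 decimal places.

6.36 ppm

Volume: 853 m³ = 853,000 L.
Available chlorine delivered: 5340 g × 0.633 = 3380 g as Cl₂.
Concentration rise: 3380 g / 853,000 L = 3.963 mg/L = 3.96 ppm.
Final FC: 2.4 + 3.96 = 6.36 ppm.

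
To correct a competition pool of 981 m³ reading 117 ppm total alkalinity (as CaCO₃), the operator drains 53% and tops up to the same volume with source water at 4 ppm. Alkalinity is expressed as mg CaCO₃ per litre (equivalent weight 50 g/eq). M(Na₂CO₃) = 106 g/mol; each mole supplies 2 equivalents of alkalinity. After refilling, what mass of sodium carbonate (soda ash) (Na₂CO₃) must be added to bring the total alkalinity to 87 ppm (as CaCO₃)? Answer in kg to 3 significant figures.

Volume: 981 m³ = 981,000 L.
After draining 53% and refilling: 117 × 0.47 + 4 × 0.53 = 57.11 ppm.
Deficit to target: 87 − 57.11 = 29.89 mg/L.
As CaCO₃: 29.89 mg/L × 981,000 L = 29,320 g; ÷ 50 g/eq ÷ 2 = 293.2 mol Na₂CO₃.
Mass: 293.2 × 106 = 31,080 g.

31.1 kg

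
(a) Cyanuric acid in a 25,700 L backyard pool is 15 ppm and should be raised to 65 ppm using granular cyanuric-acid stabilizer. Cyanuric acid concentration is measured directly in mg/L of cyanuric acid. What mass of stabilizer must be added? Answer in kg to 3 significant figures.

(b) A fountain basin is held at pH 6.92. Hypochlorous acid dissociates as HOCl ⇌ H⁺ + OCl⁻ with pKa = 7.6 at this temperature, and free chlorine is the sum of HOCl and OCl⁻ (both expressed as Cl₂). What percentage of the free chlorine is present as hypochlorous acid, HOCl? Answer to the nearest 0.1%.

(a) CYA to add: (65 − 15) = 50 mg/L × 25,700 L = 1285 g cyanuric acid.

(b) [OCl⁻]/[HOCl] = 10^(pH − pKa) = 10^(6.92 − 7.6) = 10^-0.68 = 0.2089.
(b) Fraction as HOCl = 1 / (1 + 0.2089) = 0.8272.

(a) 1.28 kg; (b) 82.7%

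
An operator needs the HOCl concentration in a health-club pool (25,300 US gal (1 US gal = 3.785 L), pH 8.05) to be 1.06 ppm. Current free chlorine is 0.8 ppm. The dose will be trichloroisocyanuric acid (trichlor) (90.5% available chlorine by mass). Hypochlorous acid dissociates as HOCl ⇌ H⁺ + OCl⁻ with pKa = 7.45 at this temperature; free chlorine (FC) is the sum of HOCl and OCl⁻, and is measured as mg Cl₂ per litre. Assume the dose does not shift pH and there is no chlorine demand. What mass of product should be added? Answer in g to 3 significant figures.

474 g

Volume: 25,300 US gal × 3.785 L/gal = 95,760 L.
[OCl⁻]/[HOCl] = 10^(pH − pKa) = 10^(8.05 − 7.45) = 3.981; fraction as HOCl = 1/(1 + 3.981) = 0.2008.
Free chlorine required for 1.06 ppm HOCl: 1.06 / 0.2008 = 5.28 ppm.
FC to add: 5.28 − 0.8 = 4.48 mg/L as Cl₂.
Cl₂ equivalent: 4.48 mg/L × 95,760 L = 429 g.
Product at 90.5% available Cl: 429 / 0.905 = 474 g.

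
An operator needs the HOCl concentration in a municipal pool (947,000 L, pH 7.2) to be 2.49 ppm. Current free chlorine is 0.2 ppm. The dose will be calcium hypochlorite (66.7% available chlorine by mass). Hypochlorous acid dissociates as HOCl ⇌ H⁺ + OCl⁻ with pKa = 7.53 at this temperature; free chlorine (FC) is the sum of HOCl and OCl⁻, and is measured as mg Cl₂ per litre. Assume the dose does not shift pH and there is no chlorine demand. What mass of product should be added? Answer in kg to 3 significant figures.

[OCl⁻]/[HOCl] = 10^(pH − pKa) = 10^(7.2 − 7.53) = 0.4677; fraction as HOCl = 1/(1 + 0.4677) = 0.6813.
Free chlorine required for 2.49 ppm HOCl: 2.49 / 0.6813 = 3.655 ppm.
FC to add: 3.655 − 0.2 = 3.455 mg/L as Cl₂.
Cl₂ equivalent: 3.455 mg/L × 947,000 L = 3272 g.
Product at 66.7% available Cl: 3272 / 0.667 = 4905 g.

4.90 kg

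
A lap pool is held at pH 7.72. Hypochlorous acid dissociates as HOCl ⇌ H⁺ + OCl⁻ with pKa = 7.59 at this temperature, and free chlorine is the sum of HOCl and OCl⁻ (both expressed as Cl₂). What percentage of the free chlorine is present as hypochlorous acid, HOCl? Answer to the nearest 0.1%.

[OCl⁻]/[HOCl] = 10^(pH − pKa) = 10^(7.72 − 7.59) = 10^0.13 = 1.349.
Fraction as HOCl = 1 / (1 + 1.349) = 0.4257.

42.6%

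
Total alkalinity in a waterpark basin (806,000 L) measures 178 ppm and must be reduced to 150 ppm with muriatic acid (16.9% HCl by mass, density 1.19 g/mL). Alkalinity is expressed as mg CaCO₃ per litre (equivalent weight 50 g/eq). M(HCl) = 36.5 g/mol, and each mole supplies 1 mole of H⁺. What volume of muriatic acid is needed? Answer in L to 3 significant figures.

81.9 L

Alkalinity to neutralize: (178 − 150) = 28 mg/L as CaCO₃ × 806,000 L = 22,570 g as CaCO₃.
Equivalents of H⁺ required: 22,570 ÷ 50 g/eq = 451.4 eq = 451.4 mol HCl.
Mass of HCl: 451.4 × 36.5 = 16,470 g.
Mass of 16.9% solution: 16,470 / 0.169 = 97,480 g.
Volume: 97,480 g ÷ 1.19 g/mL = 81,920 mL.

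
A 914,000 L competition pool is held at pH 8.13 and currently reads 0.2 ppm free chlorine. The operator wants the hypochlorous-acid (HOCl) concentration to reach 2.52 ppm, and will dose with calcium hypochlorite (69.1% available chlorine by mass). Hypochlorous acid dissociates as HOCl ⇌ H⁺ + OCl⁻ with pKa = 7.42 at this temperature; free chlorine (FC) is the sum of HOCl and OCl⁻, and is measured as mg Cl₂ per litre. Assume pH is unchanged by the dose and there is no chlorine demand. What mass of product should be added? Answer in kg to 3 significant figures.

20.2 kg

[OCl⁻]/[HOCl] = 10^(pH − pKa) = 10^(8.13 − 7.42) = 5.129; fraction as HOCl = 1/(1 + 5.129) = 0.1632.
Free chlorine required for 2.52 ppm HOCl: 2.52 / 0.1632 = 15.44 ppm.
FC to add: 15.44 − 0.2 = 15.24 mg/L as Cl₂.
Cl₂ equivalent: 15.24 mg/L × 914,000 L = 13,930 g.
Product at 69.1% available Cl: 13,930 / 0.691 = 20,160 g.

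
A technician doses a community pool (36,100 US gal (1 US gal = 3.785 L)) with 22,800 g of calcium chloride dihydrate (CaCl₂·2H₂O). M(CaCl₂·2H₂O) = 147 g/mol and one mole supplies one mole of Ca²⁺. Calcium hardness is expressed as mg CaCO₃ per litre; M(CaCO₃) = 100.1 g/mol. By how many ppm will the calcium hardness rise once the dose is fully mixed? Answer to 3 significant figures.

Volume: 36,100 US gal × 3.785 L/gal = 136,638 L.
Moles of Ca²⁺: 22,800 g ÷ 147 g/mol = 155.1 mol.
As CaCO₃: 155.1 mol × 100.1 g/mol = 15,530 g.
Rise: 15,530 g / 136,638 L × 1000 = 113.6 mg/L.

114 ppm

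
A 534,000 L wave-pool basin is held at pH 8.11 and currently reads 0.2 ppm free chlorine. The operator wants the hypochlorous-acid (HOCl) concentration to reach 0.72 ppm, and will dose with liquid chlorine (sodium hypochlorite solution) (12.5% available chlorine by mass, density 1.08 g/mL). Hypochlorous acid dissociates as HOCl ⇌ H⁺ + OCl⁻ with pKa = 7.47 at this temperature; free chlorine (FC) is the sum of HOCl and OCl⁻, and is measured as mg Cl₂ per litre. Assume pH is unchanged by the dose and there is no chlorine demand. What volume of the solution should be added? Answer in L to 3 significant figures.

[OCl⁻]/[HOCl] = 10^(pH − pKa) = 10^(8.11 − 7.47) = 4.365; fraction as HOCl = 1/(1 + 4.365) = 0.1864.
Free chlorine required for 0.72 ppm HOCl: 0.72 / 0.1864 = 3.863 ppm.
FC to add: 3.863 − 0.2 = 3.663 mg/L as Cl₂.
Cl₂ equivalent: 3.663 mg/L × 534,000 L = 1956 g.
Product at 12.5% available Cl: 1956 / 0.125 = 15,650 g.
Volume: 15,650 g ÷ 1.08 g/mL = 14,490 mL.

14.5 L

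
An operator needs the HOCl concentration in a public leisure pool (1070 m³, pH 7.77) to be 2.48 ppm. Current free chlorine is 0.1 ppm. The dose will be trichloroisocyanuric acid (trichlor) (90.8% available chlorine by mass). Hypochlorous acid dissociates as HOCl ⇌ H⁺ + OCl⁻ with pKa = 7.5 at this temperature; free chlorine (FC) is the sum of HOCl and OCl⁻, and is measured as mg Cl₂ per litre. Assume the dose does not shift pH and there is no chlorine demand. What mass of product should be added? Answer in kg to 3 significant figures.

Volume: 1070 m³ = 1,070,000 L.
[OCl⁻]/[HOCl] = 10^(pH − pKa) = 10^(7.77 − 7.5) = 1.862; fraction as HOCl = 1/(1 + 1.862) = 0.3494.
Free chlorine required for 2.48 ppm HOCl: 2.48 / 0.3494 = 7.098 ppm.
FC to add: 7.098 − 0.1 = 6.998 mg/L as Cl₂.
Cl₂ equivalent: 6.998 mg/L × 1,070,000 L = 7488 g.
Product at 90.8% available Cl: 7488 / 0.908 = 8247 g.

8.25 kg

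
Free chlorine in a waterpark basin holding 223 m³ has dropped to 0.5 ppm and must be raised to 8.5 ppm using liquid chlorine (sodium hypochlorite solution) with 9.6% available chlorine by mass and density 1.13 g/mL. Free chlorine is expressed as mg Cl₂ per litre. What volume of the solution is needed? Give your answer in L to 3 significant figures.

Volume: 223 m³ = 223,000 L.
Chlorine deficit: 8.5 − 0.5 = 8 ppm = 8 mg/L as Cl₂.
Cl₂ equivalent needed: 8 mg/L × 223,000 L = 1,784,000 mg = 1784 g.
Product at 9.6% available chlorine: 1784 / 0.096 = 18,580 g.
Volume at density 1.13 g/mL: 18,580 g ÷ 1.13 g/mL = 16,450 mL.

16.4 L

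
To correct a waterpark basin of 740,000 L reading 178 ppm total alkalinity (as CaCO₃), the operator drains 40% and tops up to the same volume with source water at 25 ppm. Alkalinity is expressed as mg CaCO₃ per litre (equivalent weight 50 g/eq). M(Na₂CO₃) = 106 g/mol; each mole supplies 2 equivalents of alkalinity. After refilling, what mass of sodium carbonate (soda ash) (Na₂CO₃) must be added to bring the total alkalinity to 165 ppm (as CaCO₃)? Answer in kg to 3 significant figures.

37.8 kg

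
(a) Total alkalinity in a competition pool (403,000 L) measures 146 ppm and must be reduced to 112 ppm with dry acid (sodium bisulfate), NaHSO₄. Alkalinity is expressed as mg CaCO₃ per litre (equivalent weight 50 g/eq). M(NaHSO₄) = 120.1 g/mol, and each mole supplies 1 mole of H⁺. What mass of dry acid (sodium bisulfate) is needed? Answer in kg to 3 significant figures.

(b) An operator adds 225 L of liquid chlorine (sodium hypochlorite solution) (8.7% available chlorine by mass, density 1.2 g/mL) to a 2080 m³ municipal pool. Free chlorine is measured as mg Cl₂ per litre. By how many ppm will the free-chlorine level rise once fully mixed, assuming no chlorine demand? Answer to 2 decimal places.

(a) Alkalinity to neutralize: (146 − 112) = 34 mg/L as CaCO₃ × 403,000 L = 13,700 g as CaCO₃.
(a) Equivalents of H⁺ required: 13,700 ÷ 50 g/eq = 274 eq = 274 mol NaHSO₄.
(a) Mass of NaHSO₄: 274 × 120.1 = 32,910 g.

(b) Volume: 2080 m³ = 2,080,000 L.
(b) Mass of solution: 225 L × 1000 mL/L × 1.2 g/mL = 270,000 g.
(b) Available chlorine delivered: 270,000 g × 0.087 = 23,490 g as Cl₂.
(b) Concentration rise: 23,490 g / 2,080,000 L = 11.29 mg/L = 11.29 ppm.

(a) 32.9 kg; (b) 11.29 ppm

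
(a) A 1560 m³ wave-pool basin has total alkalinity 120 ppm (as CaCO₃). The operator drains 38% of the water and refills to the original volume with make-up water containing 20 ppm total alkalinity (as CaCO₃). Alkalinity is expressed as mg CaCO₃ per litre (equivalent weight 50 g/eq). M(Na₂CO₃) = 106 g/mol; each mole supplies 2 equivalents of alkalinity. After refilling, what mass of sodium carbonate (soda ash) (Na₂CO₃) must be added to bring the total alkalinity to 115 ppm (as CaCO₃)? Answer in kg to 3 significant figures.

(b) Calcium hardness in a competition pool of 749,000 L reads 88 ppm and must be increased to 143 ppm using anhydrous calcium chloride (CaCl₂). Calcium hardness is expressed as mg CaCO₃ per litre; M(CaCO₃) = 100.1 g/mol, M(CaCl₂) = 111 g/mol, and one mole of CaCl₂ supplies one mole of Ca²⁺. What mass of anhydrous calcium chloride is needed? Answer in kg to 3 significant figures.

(a) 54.6 kg; (b) 45.7 kg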